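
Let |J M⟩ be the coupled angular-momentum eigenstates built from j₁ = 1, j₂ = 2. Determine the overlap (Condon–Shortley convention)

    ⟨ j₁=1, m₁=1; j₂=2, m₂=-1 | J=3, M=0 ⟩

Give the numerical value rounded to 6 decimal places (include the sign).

j₁+j₂−J=0  J+j₁−j₂=2  J−j₁+j₂=4  j₁+j₂+J+1=7
(j₁±m₁, j₂±m₂, J±M) = (2,0,1,3,3,3)
P² = 144/5
sum k=0..0:
  [0] +1/12 = 1/12
S = 1/12
C² = P²·S² = 1/5 ; C = +0.447214

+√(1/5) = +0.447214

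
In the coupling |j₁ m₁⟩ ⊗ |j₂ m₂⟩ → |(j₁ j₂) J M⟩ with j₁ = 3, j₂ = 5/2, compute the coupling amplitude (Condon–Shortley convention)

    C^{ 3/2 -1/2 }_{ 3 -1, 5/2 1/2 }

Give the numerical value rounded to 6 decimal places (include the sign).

triangle: 4!×2!×1!/8! = 48/40320
(j±m)!: 2!×4!×3!×2!×1!×2! = 1152
prefactor² = (2J+1)×Δ×N² = 192/35
  k=2: +1/(2!×2!×2!×1!×0!×0!) = 1/8
  k=3: −1/(3!×1!×1!×0!×1!×1!) = -1/6
Σ = -1/24  ⇒  CG² = 192/35×(-1/24)² = 1/105
CG = −√(1/105) = -0.097590

−√(1/105) = -0.097590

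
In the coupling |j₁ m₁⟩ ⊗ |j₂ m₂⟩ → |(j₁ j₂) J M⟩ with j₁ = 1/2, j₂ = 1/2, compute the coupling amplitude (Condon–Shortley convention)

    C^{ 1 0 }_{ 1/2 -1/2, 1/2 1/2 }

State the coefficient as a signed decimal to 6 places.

triangle: 0!×1!×1!/3! = 1/6
(j±m)!: 0!×1!×1!×0!×1!×1! = 1
prefactor² = (2J+1)×Δ×N² = 1/2
  k=0: +1/(0!×0!×1!×1!×0!×0!) = 1
Σ = 1  ⇒  CG² = 1/2×1² = 1/2
CG = +√(1/2) = +0.707107

+0.707107  (= +√(1/2))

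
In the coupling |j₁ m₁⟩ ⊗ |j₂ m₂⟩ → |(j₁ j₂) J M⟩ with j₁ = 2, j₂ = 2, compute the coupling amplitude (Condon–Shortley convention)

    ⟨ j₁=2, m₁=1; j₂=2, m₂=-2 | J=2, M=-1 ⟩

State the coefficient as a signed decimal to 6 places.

+0.654654  (= +√(3/7))

√[5·2!2!2!/7! · 3!1!0!4!1!3!] = √(48/7)
  +(−1)^0/∏(0,2,1,0,1,2)! = 1/4  (running 1/4)
⟨..|..⟩ = √(48/7)·(1/4) = +0.654654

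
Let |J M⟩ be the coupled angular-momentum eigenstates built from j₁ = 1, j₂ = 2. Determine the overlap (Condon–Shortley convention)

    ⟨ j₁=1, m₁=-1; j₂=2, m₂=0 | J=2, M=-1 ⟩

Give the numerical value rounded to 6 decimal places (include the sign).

−√(1/2) ≈ -0.707107

√[5·1!1!3!/6! · 0!2!2!2!1!3!] = √(2)
  +(−1)^1/∏(1,0,1,1,0,2)! = -1/2  (running -1/2)
⟨..|..⟩ = √(2)·(-1/2) = -0.707107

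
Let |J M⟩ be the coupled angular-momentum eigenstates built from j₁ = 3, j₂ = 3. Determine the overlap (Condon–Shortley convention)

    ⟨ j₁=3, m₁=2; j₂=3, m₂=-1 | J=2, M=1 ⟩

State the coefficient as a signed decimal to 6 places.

j₁+j₂−J=4  J+j₁−j₂=2  J−j₁+j₂=2  j₁+j₂+J+1=9
(j₁±m₁, j₂±m₂, J±M) = (5,1,2,4,3,1)
P² = 320/7
sum k=0..1:
  [0] +1/48 = 1/48
  [1] −1/12 = -1/12
S = -1/16
C² = P²·S² = 5/28 ; C = -0.422577

-0.422577  (= −√(5/28))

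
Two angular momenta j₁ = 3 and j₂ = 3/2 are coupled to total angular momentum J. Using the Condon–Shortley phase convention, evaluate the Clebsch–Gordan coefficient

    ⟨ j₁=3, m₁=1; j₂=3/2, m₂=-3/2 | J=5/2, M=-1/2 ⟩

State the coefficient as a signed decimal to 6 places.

+0.621059  (= +√(27/70))

√[6·2!4!1!/8! · 4!2!0!3!2!3!] = √(864/35)
  +(−1)^0/∏(0,2,2,0,2,1)! = 1/8  (running 1/8)
⟨..|..⟩ = √(864/35)·(1/8) = +0.621059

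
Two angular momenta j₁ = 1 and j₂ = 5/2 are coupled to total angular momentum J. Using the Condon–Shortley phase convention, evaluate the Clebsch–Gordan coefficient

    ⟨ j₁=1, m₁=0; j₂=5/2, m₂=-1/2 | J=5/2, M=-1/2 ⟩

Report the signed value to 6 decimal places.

√[6·1!1!4!/7! · 1!1!2!3!2!3!] = √(144/35)
  +(−1)^0/∏(0,1,1,2,0,2)! = 1/4  (running 1/4)
  +(−1)^1/∏(1,0,0,1,1,3)! = -1/6  (running 1/12)
⟨..|..⟩ = √(144/35)·(1/12) = +0.169031

+√(1/35) = +0.169031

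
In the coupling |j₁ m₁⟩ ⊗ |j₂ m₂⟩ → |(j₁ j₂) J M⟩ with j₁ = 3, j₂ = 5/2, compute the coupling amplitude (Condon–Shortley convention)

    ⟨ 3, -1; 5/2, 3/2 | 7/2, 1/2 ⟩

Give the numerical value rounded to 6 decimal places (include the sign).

√[8·2!4!3!/10! · 2!4!4!1!4!3!] = √(18432/175)
  +(−1)^1/∏(1,1,3,3,1,0)! = -1/36  (running -1/36)
  +(−1)^2/∏(2,0,2,2,2,1)! = 1/16  (running 5/144)
⟨..|..⟩ = √(18432/175)·(5/144) = +0.356348

+0.356348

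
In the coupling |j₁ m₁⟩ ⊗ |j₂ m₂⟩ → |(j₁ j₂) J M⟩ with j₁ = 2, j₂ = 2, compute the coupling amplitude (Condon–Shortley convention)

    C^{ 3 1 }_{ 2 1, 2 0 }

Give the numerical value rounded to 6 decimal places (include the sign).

+0.447214  (= +√(1/5))

triangle: 1!×3!×3!/8! = 36/40320
(j±m)!: 3!×1!×2!×2!×4!×2! = 1152
prefactor² = (2J+1)×Δ×N² = 36/5
  k=0: +1/(0!×1!×1!×2!×2!×1!) = 1/4
  k=1: −1/(1!×0!×0!×1!×3!×2!) = -1/12
Σ = 1/6  ⇒  CG² = 36/5×1/6² = 1/5
CG = +√(1/5) = +0.447214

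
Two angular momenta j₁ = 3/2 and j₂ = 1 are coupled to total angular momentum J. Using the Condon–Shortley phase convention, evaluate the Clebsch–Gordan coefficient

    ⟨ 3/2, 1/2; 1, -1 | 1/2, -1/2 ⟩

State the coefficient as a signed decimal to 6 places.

+√(1/6) ≈ +0.408248

√[2·2!1!0!/4! · 2!1!0!2!0!1!] = √(2/3)
  +(−1)^0/∏(0,2,1,0,0,0)! = 1/2  (running 1/2)
⟨..|..⟩ = √(2/3)·(1/2) = +0.408248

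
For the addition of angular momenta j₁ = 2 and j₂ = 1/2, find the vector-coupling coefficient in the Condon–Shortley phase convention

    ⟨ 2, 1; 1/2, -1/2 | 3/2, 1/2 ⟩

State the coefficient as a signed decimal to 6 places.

+0.774597  (= +√(3/5))

√[4·1!3!0!/5! · 3!1!0!1!2!1!] = √(12/5)
  +(−1)^0/∏(0,1,1,0,2,0)! = 1/2  (running 1/2)
⟨..|..⟩ = √(12/5)·(1/2) = +0.774597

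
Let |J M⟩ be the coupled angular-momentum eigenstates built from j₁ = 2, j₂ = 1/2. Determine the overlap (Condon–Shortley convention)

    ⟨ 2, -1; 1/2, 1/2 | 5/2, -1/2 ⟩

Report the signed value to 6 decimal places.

+0.632456

√[6·0!4!1!/6! · 1!3!1!0!2!3!] = √(72/5)
  +(−1)^0/∏(0,0,3,1,1,0)! = 1/6  (running 1/6)
⟨..|..⟩ = √(72/5)·(1/6) = +0.632456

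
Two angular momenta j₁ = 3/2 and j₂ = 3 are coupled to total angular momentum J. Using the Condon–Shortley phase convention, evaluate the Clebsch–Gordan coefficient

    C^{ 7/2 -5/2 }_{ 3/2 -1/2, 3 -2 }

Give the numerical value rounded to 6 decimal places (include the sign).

+0.377964  (= +√(1/7))

j₁+j₂−J=1  J+j₁−j₂=2  J−j₁+j₂=5  j₁+j₂+J+1=9
(j₁±m₁, j₂±m₂, J±M) = (1,2,1,5,1,6)
P² = 6400/7
sum k=0..1:
  [0] +1/48 = 1/48
  [1] −1/120 = -1/120
S = 1/80
C² = P²·S² = 1/7 ; C = +0.377964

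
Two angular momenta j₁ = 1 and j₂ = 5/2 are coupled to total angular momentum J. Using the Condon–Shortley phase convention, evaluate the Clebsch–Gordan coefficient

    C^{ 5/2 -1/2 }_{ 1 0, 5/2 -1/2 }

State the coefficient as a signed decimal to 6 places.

triangle: 1!·1!·4!/7! = 24/5040
(j±m)!: 1!·1!·2!·3!·2!·3! = 144
prefactor² = (2J+1)·Δ·N² = 144/35
  k=0: +1/(0!·1!·1!·2!·0!·2!) = 1/4
  k=1: −1/(1!·0!·0!·1!·1!·3!) = -1/6
Σ = 1/12  ⇒  CG² = 144/35·1/12² = 1/35
CG = +√(1/35) = +0.169031

+0.169031  (= +√(1/35))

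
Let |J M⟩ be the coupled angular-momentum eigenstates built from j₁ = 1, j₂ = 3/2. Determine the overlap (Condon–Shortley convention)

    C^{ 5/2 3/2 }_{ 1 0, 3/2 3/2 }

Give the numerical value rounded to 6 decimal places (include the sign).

triangle: 0!*2!*3!/6! = 12/720
(j±m)!: 1!*1!*3!*0!*4!*1! = 144
prefactor² = (2J+1)*Δ*N² = 72/5
  k=0: +1/(0!*0!*1!*3!*1!*0!) = 1/6
Σ = 1/6  ⇒  CG² = 72/5*1/6² = 2/5
CG = +√(2/5) = +0.632456

+0.632456  (= +√(2/5))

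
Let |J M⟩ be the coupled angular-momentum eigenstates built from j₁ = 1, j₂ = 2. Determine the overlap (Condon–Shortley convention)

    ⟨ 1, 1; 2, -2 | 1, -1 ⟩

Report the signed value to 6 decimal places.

+√(3/5) ≈ +0.774597

√[3·2!0!2!/5! · 2!0!0!4!0!2!] = √(48/5)
  +(−1)^0/∏(0,2,0,0,0,2)! = 1/4  (running 1/4)
⟨..|..⟩ = √(48/5)·(1/4) = +0.774597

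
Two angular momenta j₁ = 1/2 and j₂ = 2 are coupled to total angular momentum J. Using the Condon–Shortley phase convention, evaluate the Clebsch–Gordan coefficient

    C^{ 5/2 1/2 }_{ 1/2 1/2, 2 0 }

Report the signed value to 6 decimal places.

j₁+j₂−J=0  J+j₁−j₂=1  J−j₁+j₂=4  j₁+j₂+J+1=6
(j₁±m₁, j₂±m₂, J±M) = (1,0,2,2,3,2)
P² = 48/5
sum k=0..0:
  [0] +1/4 = 1/4
S = 1/4
C² = P²·S² = 3/5 ; C = +0.774597

+0.774597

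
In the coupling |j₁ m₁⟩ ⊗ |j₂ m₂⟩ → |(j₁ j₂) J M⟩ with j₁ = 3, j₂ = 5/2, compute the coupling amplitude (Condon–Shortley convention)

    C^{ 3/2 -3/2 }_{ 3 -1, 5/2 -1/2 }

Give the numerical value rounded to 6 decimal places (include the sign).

+0.507093

j₁+j₂−J=4  J+j₁−j₂=2  J−j₁+j₂=1  j₁+j₂+J+1=8
(j₁±m₁, j₂±m₂, J±M) = (2,4,2,3,0,3)
P² = 576/35
sum k=2..2:
  [2] +1/8 = 1/8
S = 1/8
C² = P²·S² = 9/35 ; C = +0.507093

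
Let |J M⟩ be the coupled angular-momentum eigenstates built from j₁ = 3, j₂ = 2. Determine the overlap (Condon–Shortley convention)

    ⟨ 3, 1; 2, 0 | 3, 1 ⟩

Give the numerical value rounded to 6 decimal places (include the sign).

√[7·2!4!2!/9! · 4!2!2!2!4!2!] = √(256/15)
  +(−1)^0/∏(0,2,2,2,2,0)! = 1/16  (running 1/16)
  +(−1)^1/∏(1,1,1,1,3,1)! = -1/6  (running -5/48)
  +(−1)^2/∏(2,0,0,0,4,2)! = 1/96  (running -3/32)
⟨..|..⟩ = √(256/15)·(-3/32) = -0.387298

−√(3/20) = -0.387298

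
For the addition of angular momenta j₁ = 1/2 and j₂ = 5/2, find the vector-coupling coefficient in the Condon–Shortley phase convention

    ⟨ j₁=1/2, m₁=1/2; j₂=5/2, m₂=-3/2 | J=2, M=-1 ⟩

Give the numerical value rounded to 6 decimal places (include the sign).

+√(2/3) = +0.816497

√[5·1!0!4!/6! · 1!0!1!4!1!3!] = √(24)
  +(−1)^0/∏(0,1,0,1,0,3)! = 1/6  (running 1/6)
⟨..|..⟩ = √(24)·(1/6) = +0.816497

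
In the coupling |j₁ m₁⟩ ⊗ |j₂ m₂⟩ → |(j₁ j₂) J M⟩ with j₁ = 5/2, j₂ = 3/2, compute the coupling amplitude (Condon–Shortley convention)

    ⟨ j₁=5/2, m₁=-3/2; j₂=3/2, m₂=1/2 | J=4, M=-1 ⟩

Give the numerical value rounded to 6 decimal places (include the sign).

+√(15/56) ≈ +0.517549

√[9·0!5!3!/9! · 1!4!2!1!3!5!] = √(4320/7)
  +(−1)^0/∏(0,0,4,2,1,1)! = 1/48  (running 1/48)
⟨..|..⟩ = √(4320/7)·(1/48) = +0.517549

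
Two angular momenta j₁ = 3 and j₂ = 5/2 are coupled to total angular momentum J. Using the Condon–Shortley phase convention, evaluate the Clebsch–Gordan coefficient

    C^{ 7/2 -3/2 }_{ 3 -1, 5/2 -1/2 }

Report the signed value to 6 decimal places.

-0.487950  (= −√(5/21))

triangle: 2!×4!×3!/10! = 288/3628800
(j±m)!: 2!×4!×2!×3!×2!×5! = 138240
prefactor² = (2J+1)×Δ×N² = 3072/35
  k=0: +1/(0!×2!×4!×2!×0!×1!) = 1/96
  k=1: −1/(1!×1!×3!×1!×1!×2!) = -1/12
  k=2: +1/(2!×0!×2!×0!×2!×3!) = 1/48
Σ = -5/96  ⇒  CG² = 3072/35×(-5/96)² = 5/21
CG = −√(5/21) = -0.487950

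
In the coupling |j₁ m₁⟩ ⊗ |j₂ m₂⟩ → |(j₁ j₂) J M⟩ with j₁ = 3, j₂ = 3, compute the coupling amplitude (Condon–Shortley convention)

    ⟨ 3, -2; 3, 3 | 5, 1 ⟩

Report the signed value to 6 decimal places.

triangle: 1!*5!*5!/12! = 14400/479001600
(j±m)!: 1!*5!*6!*0!*6!*4! = 1492992000
prefactor² = (2J+1)*Δ*N² = 3456000/7
  k=1: −1/(1!*0!*4!*5!*1!*0!) = -1/2880
Σ = -1/2880  ⇒  CG² = 3456000/7*(-1/2880)² = 5/84
CG = −√(5/84) = -0.243975

-0.243975  (= −√(5/84))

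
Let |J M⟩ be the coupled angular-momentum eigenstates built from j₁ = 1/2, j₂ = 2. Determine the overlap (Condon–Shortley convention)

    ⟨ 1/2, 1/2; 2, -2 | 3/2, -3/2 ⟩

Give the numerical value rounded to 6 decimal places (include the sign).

√[4·1!0!3!/5! · 1!0!0!4!0!3!] = √(144/5)
  +(−1)^0/∏(0,1,0,0,0,3)! = 1/6  (running 1/6)
⟨..|..⟩ = √(144/5)·(1/6) = +0.894427

+0.894427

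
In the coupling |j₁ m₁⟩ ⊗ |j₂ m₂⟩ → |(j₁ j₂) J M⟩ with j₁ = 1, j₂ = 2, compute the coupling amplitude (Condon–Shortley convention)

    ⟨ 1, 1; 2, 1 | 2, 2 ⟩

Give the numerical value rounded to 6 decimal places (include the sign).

+√(1/3) ≈ +0.577350

√[5·1!1!3!/6! · 2!0!3!1!4!0!] = √(12)
  +(−1)^0/∏(0,1,0,3,1,0)! = 1/6  (running 1/6)
⟨..|..⟩ = √(12)·(1/6) = +0.577350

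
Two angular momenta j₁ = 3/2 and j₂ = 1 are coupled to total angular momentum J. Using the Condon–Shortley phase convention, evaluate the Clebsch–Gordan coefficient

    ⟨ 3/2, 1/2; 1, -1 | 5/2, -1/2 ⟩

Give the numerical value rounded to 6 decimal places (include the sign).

+√(3/10) ≈ +0.547723

√[6·0!3!2!/6! · 2!1!0!2!2!3!] = √(24/5)
  +(−1)^0/∏(0,0,1,0,2,2)! = 1/4  (running 1/4)
⟨..|..⟩ = √(24/5)·(1/4) = +0.547723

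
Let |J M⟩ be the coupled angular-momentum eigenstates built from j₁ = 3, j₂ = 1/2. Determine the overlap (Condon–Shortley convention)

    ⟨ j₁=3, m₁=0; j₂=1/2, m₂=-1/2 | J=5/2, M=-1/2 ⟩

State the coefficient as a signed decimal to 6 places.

triangle: 1!*5!*0!/7! = 120/5040
(j±m)!: 3!*3!*0!*1!*2!*3! = 432
prefactor² = (2J+1)*Δ*N² = 432/7
  k=0: +1/(0!*1!*3!*0!*2!*0!) = 1/12
Σ = 1/12  ⇒  CG² = 432/7*1/12² = 3/7
CG = +√(3/7) = +0.654654

+0.654654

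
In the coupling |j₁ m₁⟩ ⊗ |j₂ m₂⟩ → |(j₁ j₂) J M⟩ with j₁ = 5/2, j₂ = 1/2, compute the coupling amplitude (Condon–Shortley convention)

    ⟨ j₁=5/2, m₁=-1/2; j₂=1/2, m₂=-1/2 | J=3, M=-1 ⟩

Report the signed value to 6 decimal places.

+0.816497  (= +√(2/3))

j₁+j₂−J=0  J+j₁−j₂=5  J−j₁+j₂=1  j₁+j₂+J+1=7
(j₁±m₁, j₂±m₂, J±M) = (2,3,0,1,2,4)
P² = 96
sum k=0..0:
  [0] +1/12 = 1/12
S = 1/12
C² = P²·S² = 2/3 ; C = +0.816497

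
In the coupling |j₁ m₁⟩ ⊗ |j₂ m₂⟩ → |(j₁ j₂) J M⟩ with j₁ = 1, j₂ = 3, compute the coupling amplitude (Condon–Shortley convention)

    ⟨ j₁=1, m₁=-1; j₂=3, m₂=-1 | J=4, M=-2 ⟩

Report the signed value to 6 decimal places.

√[9·0!2!6!/9! · 0!2!2!4!2!6!] = √(34560/7)
  +(−1)^0/∏(0,0,2,2,0,4)! = 1/96  (running 1/96)
⟨..|..⟩ = √(34560/7)·(1/96) = +0.731925

+√(15/28) = +0.731925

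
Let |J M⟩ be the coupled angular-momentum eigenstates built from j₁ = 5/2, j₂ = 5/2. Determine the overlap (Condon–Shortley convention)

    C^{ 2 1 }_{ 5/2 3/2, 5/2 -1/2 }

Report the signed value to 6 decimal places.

√[5·3!2!2!/8! · 4!1!2!3!3!1!] = √(36/7)
  +(−1)^0/∏(0,3,1,2,1,0)! = 1/12  (running 1/12)
  +(−1)^1/∏(1,2,0,1,2,1)! = -1/4  (running -1/6)
⟨..|..⟩ = √(36/7)·(-1/6) = -0.377964

−√(1/7) ≈ -0.377964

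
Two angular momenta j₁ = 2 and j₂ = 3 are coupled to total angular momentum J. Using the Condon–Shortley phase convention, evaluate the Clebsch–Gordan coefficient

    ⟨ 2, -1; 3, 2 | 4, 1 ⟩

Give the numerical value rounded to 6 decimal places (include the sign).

−√(7/20) ≈ -0.591608

j₁+j₂−J=1  J+j₁−j₂=3  J−j₁+j₂=5  j₁+j₂+J+1=10
(j₁±m₁, j₂±m₂, J±M) = (1,3,5,1,5,3)
P² = 6480/7
sum k=0..1:
  [0] +1/720 = 1/720
  [1] −1/48 = -1/48
S = -7/360
C² = P²·S² = 7/20 ; C = -0.591608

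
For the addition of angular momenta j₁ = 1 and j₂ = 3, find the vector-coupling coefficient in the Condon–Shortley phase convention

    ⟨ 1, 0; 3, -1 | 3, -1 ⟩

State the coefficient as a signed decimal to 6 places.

+0.288675

√[7·1!1!5!/8! · 1!1!2!4!2!4!] = √(48)
  +(−1)^0/∏(0,1,1,2,0,3)! = 1/12  (running 1/12)
  +(−1)^1/∏(1,0,0,1,1,4)! = -1/24  (running 1/24)
⟨..|..⟩ = √(48)·(1/24) = +0.288675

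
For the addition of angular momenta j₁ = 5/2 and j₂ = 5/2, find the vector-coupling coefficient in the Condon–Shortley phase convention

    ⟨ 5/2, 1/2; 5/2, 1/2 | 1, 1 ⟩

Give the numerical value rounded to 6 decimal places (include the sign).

triangle: 4!×1!×1!/7! = 24/5040
(j±m)!: 3!×2!×3!×2!×2!×0! = 288
prefactor² = (2J+1)×Δ×N² = 144/35
  k=2: +1/(2!×2!×0!×1!×1!×0!) = 1/4
Σ = 1/4  ⇒  CG² = 144/35×1/4² = 9/35
CG = +√(9/35) = +0.507093

+√(9/35) = +0.507093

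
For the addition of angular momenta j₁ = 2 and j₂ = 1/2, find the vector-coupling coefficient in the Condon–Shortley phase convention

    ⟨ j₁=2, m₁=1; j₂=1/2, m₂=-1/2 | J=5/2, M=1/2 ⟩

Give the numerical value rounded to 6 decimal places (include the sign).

+0.632456  (= +√(2/5))

triangle: 0!×4!×1!/6! = 24/720
(j±m)!: 3!×1!×0!×1!×3!×2! = 72
prefactor² = (2J+1)×Δ×N² = 72/5
  k=0: +1/(0!×0!×1!×0!×3!×1!) = 1/6
Σ = 1/6  ⇒  CG² = 72/5×1/6² = 2/5
CG = +√(2/5) = +0.632456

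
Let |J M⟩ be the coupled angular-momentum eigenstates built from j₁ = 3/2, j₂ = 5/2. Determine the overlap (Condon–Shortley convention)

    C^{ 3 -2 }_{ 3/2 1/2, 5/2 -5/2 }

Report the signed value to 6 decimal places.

triangle: 1!·2!·4!/8! = 48/40320
(j±m)!: 2!·1!·0!·5!·1!·5! = 28800
prefactor² = (2J+1)·Δ·N² = 240
  k=0: +1/(0!·1!·1!·0!·1!·4!) = 1/24
Σ = 1/24  ⇒  CG² = 240·1/24² = 5/12
CG = +√(5/12) = +0.645497

+√(5/12) ≈ +0.645497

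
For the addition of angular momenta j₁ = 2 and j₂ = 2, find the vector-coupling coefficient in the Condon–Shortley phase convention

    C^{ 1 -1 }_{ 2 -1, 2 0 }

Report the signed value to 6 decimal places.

+√(3/10) = +0.547723

j₁+j₂−J=3  J+j₁−j₂=1  J−j₁+j₂=1  j₁+j₂+J+1=6
(j₁±m₁, j₂±m₂, J±M) = (1,3,2,2,0,2)
P² = 6/5
sum k=2..2:
  [2] +1/2 = 1/2
S = 1/2
C² = P²·S² = 3/10 ; C = +0.547723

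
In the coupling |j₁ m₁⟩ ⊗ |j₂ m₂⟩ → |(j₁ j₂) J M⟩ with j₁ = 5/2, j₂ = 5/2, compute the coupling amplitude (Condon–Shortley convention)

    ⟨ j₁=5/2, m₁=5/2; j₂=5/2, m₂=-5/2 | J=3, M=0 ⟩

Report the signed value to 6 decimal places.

triangle: 2!*3!*3!/9! = 72/362880
(j±m)!: 5!*0!*0!*5!*3!*3! = 518400
prefactor² = (2J+1)*Δ*N² = 720
  k=0: +1/(0!*2!*0!*0!*3!*3!) = 1/72
Σ = 1/72  ⇒  CG² = 720*1/72² = 5/36
CG = +√(5/36) = +0.372678

+0.372678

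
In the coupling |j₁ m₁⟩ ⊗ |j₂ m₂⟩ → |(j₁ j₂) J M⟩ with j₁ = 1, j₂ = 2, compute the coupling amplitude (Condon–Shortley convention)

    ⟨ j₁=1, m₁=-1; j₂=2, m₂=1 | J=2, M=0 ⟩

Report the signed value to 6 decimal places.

√[5·1!1!3!/6! · 0!2!3!1!2!2!] = √(2)
  +(−1)^1/∏(1,0,1,2,0,1)! = -1/2  (running -1/2)
⟨..|..⟩ = √(2)·(-1/2) = -0.707107

-0.707107  (= −√(1/2))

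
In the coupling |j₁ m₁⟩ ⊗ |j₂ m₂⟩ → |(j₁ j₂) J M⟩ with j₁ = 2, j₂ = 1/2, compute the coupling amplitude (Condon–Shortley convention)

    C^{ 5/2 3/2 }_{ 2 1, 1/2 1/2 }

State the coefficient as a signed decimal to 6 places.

+√(4/5) = +0.894427

√[6·0!4!1!/6! · 3!1!1!0!4!1!] = √(144/5)
  +(−1)^0/∏(0,0,1,1,3,0)! = 1/6  (running 1/6)
⟨..|..⟩ = √(144/5)·(1/6) = +0.894427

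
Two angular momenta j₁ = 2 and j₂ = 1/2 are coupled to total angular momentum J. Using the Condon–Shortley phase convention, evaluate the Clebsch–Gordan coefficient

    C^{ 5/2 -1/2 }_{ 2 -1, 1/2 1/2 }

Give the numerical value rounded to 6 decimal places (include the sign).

triangle: 0!×4!×1!/6! = 24/720
(j±m)!: 1!×3!×1!×0!×2!×3! = 72
prefactor² = (2J+1)×Δ×N² = 72/5
  k=0: +1/(0!×0!×3!×1!×1!×0!) = 1/6
Σ = 1/6  ⇒  CG² = 72/5×1/6² = 2/5
CG = +√(2/5) = +0.632456

+0.632456  (= +√(2/5))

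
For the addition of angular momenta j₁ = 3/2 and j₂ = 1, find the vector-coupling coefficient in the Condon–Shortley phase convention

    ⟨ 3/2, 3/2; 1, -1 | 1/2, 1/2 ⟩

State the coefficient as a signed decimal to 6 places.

√[2·2!1!0!/4! · 3!0!0!2!1!0!] = √(2)
  +(−1)^0/∏(0,2,0,0,1,0)! = 1/2  (running 1/2)
⟨..|..⟩ = √(2)·(1/2) = +0.707107

+√(1/2) = +0.707107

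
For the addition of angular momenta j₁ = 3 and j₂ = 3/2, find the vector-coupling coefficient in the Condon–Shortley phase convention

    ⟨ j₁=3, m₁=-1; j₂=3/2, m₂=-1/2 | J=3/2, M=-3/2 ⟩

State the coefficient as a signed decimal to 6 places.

triangle: 3!·3!·0!/7! = 36/5040
(j±m)!: 2!·4!·1!·2!·0!·3! = 576
prefactor² = (2J+1)·Δ·N² = 576/35
  k=1: −1/(1!·2!·3!·0!·0!·0!) = -1/12
Σ = -1/12  ⇒  CG² = 576/35·(-1/12)² = 4/35
CG = −√(4/35) = -0.338062

−√(4/35) ≈ -0.338062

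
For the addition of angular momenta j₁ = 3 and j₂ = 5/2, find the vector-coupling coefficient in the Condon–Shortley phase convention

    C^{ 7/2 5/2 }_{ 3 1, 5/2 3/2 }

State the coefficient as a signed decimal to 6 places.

−√(10/63) = -0.398410

triangle: 2!×4!×3!/10! = 288/3628800
(j±m)!: 4!×2!×4!×1!×6!×1! = 829440
prefactor² = (2J+1)×Δ×N² = 18432/35
  k=1: −1/(1!×1!×1!×3!×3!×0!) = -1/36
  k=2: +1/(2!×0!×0!×2!×4!×1!) = 1/96
Σ = -5/288  ⇒  CG² = 18432/35×(-5/288)² = 10/63
CG = −√(10/63) = -0.398410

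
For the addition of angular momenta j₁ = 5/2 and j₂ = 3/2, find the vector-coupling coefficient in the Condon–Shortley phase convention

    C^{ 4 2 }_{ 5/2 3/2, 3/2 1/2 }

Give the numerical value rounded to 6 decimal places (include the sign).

√[9·0!5!3!/9! · 4!1!2!1!6!2!] = √(8640/7)
  +(−1)^0/∏(0,0,1,2,4,1)! = 1/48  (running 1/48)
⟨..|..⟩ = √(8640/7)·(1/48) = +0.731925

+√(15/28) ≈ +0.731925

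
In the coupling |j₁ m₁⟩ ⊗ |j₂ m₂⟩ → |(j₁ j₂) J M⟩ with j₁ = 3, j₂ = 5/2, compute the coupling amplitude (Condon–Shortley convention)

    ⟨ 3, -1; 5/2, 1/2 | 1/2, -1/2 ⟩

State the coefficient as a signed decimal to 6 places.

−√(4/21) = -0.436436

triangle: 5!*1!*0!/7! = 120/5040
(j±m)!: 2!*4!*3!*2!*0!*1! = 576
prefactor² = (2J+1)*Δ*N² = 192/7
  k=3: −1/(3!*2!*1!*0!*0!*0!) = -1/12
Σ = -1/12  ⇒  CG² = 192/7*(-1/12)² = 4/21
CG = −√(4/21) = -0.436436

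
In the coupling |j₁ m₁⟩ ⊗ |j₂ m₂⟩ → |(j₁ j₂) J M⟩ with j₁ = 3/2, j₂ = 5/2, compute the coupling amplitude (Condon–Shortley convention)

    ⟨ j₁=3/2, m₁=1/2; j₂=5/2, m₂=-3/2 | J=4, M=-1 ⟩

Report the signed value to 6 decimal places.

j₁+j₂−J=0  J+j₁−j₂=3  J−j₁+j₂=5  j₁+j₂+J+1=9
(j₁±m₁, j₂±m₂, J±M) = (2,1,1,4,3,5)
P² = 4320/7
sum k=0..0:
  [0] +1/48 = 1/48
S = 1/48
C² = P²·S² = 15/56 ; C = +0.517549

+√(15/56) ≈ +0.517549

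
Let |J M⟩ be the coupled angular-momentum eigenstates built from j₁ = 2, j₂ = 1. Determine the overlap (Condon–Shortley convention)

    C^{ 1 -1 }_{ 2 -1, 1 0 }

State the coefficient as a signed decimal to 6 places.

√[3·2!2!0!/5! · 1!3!1!1!0!2!] = √(6/5)
  +(−1)^1/∏(1,1,2,0,0,0)! = -1/2  (running -1/2)
⟨..|..⟩ = √(6/5)·(-1/2) = -0.547723

−√(3/10) = -0.547723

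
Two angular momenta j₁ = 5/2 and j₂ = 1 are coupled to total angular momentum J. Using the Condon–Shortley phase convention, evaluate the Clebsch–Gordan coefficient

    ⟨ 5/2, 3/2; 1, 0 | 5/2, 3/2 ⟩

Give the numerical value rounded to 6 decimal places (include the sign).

triangle: 1!×4!×1!/7! = 24/5040
(j±m)!: 4!×1!×1!×1!×4!×1! = 576
prefactor² = (2J+1)×Δ×N² = 576/35
  k=0: +1/(0!×1!×1!×1!×3!×0!) = 1/6
  k=1: −1/(1!×0!×0!×0!×4!×1!) = -1/24
Σ = 1/8  ⇒  CG² = 576/35×1/8² = 9/35
CG = +√(9/35) = +0.507093

+√(9/35) ≈ +0.507093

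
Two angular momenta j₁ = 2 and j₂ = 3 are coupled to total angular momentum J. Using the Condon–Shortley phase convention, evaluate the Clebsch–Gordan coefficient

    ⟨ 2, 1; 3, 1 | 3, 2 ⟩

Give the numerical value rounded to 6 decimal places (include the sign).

−√(1/4) ≈ -0.500000

√[7·2!2!4!/9! · 3!1!4!2!5!1!] = √(64)
  +(−1)^0/∏(0,2,1,4,1,0)! = 1/48  (running 1/48)
  +(−1)^1/∏(1,1,0,3,2,1)! = -1/12  (running -1/16)
⟨..|..⟩ = √(64)·(-1/16) = -0.500000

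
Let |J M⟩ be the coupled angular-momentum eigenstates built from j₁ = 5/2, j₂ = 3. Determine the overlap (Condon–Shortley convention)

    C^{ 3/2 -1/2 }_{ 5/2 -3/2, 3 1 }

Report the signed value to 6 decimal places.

triangle: 4!·1!·2!/8! = 48/40320
(j±m)!: 1!·4!·4!·2!·1!·2! = 2304
prefactor² = (2J+1)·Δ·N² = 384/35
  k=3: −1/(3!·1!·1!·1!·0!·1!) = -1/6
  k=4: +1/(4!·0!·0!·0!·1!·2!) = 1/48
Σ = -7/48  ⇒  CG² = 384/35·(-7/48)² = 7/30
CG = −√(7/30) = -0.483046

−√(7/30) ≈ -0.483046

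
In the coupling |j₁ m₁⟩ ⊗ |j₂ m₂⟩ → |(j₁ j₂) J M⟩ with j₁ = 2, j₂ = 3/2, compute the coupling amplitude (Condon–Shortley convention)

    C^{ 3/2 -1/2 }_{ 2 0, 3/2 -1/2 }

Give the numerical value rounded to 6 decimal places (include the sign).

j₁+j₂−J=2  J+j₁−j₂=2  J−j₁+j₂=1  j₁+j₂+J+1=6
(j₁±m₁, j₂±m₂, J±M) = (2,2,1,2,1,2)
P² = 16/45
sum k=0..1:
  [0] +1/4 = 1/4
  [1] −1/1 = -1
S = -3/4
C² = P²·S² = 1/5 ; C = -0.447214

−√(1/5) ≈ -0.447214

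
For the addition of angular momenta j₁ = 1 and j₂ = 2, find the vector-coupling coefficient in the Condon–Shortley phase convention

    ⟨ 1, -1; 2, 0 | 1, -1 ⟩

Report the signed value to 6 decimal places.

+0.316228  (= +√(1/10))

triangle: 2!·0!·2!/5! = 4/120
(j±m)!: 0!·2!·2!·2!·0!·2! = 16
prefactor² = (2J+1)·Δ·N² = 8/5
  k=2: +1/(2!·0!·0!·0!·0!·2!) = 1/4
Σ = 1/4  ⇒  CG² = 8/5·1/4² = 1/10
CG = +√(1/10) = +0.316228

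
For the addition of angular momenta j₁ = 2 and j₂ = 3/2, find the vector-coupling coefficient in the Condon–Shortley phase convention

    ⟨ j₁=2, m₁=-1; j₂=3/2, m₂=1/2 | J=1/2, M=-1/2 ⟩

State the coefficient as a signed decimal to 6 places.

+0.547723  (= +√(3/10))

j₁+j₂−J=3  J+j₁−j₂=1  J−j₁+j₂=0  j₁+j₂+J+1=5
(j₁±m₁, j₂±m₂, J±M) = (1,3,2,1,0,1)
P² = 6/5
sum k=2..2:
  [2] +1/2 = 1/2
S = 1/2
C² = P²·S² = 3/10 ; C = +0.547723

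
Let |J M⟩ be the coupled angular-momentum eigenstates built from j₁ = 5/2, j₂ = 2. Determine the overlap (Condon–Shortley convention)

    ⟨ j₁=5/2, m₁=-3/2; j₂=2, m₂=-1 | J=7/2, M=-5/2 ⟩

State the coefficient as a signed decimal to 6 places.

-0.125988  (= −√(1/63))

triangle: 1!*4!*3!/9! = 144/362880
(j±m)!: 1!*4!*1!*3!*1!*6! = 103680
prefactor² = (2J+1)*Δ*N² = 2304/7
  k=0: +1/(0!*1!*4!*1!*0!*2!) = 1/48
  k=1: −1/(1!*0!*3!*0!*1!*3!) = -1/36
Σ = -1/144  ⇒  CG² = 2304/7*(-1/144)² = 1/63
CG = −√(1/63) = -0.125988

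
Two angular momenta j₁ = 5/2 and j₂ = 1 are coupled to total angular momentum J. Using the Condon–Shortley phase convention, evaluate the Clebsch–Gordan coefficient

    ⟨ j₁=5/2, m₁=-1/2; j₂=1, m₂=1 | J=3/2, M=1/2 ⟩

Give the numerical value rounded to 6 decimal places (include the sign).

+0.447214

triangle: 2!·3!·0!/6! = 12/720
(j±m)!: 2!·3!·2!·0!·2!·1! = 48
prefactor² = (2J+1)·Δ·N² = 16/5
  k=2: +1/(2!·0!·1!·0!·2!·0!) = 1/4
Σ = 1/4  ⇒  CG² = 16/5·1/4² = 1/5
CG = +√(1/5) = +0.447214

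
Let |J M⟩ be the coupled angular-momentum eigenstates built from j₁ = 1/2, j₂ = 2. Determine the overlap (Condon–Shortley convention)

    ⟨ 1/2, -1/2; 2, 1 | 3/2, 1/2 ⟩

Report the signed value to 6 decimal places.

-0.774597  (= −√(3/5))

√[4·1!0!3!/5! · 0!1!3!1!2!1!] = √(12/5)
  +(−1)^1/∏(1,0,0,2,0,1)! = -1/2  (running -1/2)
⟨..|..⟩ = √(12/5)·(-1/2) = -0.774597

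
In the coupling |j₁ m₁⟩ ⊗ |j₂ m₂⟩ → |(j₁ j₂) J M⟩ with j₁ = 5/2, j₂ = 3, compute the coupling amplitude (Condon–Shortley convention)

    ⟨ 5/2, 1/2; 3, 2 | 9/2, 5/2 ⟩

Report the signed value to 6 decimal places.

−√(49/198) = -0.497468

triangle: 1!*4!*5!/11! = 2880/39916800
(j±m)!: 3!*2!*5!*1!*7!*2! = 14515200
prefactor² = (2J+1)*Δ*N² = 115200/11
  k=0: +1/(0!*1!*2!*5!*2!*0!) = 1/480
  k=1: −1/(1!*0!*1!*4!*3!*1!) = -1/144
Σ = -7/1440  ⇒  CG² = 115200/11*(-7/1440)² = 49/198
CG = −√(49/198) = -0.497468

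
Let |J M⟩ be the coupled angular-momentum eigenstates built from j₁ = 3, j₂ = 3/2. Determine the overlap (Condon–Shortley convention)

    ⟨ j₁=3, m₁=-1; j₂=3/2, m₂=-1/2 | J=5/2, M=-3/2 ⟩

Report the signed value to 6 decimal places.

−√(7/20) = -0.591608

√[6·2!4!1!/8! · 2!4!1!2!1!4!] = √(576/35)
  +(−1)^0/∏(0,2,4,1,0,0)! = 1/48  (running 1/48)
  +(−1)^1/∏(1,1,3,0,1,1)! = -1/6  (running -7/48)
⟨..|..⟩ = √(576/35)·(-7/48) = -0.591608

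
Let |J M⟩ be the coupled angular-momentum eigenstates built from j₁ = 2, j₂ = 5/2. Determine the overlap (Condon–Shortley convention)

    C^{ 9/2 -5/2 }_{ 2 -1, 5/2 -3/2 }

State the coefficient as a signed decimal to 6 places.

+0.745356  (= +√(5/9))

triangle: 0!·4!·5!/10! = 2880/3628800
(j±m)!: 1!·3!·1!·4!·2!·7! = 1451520
prefactor² = (2J+1)·Δ·N² = 11520
  k=0: +1/(0!·0!·3!·1!·1!·4!) = 1/144
Σ = 1/144  ⇒  CG² = 11520·1/144² = 5/9
CG = +√(5/9) = +0.745356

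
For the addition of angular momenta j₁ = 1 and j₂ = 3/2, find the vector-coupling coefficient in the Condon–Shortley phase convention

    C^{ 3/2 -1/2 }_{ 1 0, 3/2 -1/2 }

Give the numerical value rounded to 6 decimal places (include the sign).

√[4·1!1!2!/5! · 1!1!1!2!1!2!] = √(4/15)
  +(−1)^0/∏(0,1,1,1,0,1)! = 1  (running 1)
  +(−1)^1/∏(1,0,0,0,1,2)! = -1/2  (running 1/2)
⟨..|..⟩ = √(4/15)·(1/2) = +0.258199

+0.258199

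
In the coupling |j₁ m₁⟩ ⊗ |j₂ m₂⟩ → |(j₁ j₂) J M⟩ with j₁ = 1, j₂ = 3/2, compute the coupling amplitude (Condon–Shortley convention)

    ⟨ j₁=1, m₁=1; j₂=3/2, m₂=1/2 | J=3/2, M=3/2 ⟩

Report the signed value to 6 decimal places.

triangle: 1!·1!·2!/5! = 2/120
(j±m)!: 2!·0!·2!·1!·3!·0! = 24
prefactor² = (2J+1)·Δ·N² = 8/5
  k=0: +1/(0!·1!·0!·2!·1!·0!) = 1/2
Σ = 1/2  ⇒  CG² = 8/5·1/2² = 2/5
CG = +√(2/5) = +0.632456

+0.632456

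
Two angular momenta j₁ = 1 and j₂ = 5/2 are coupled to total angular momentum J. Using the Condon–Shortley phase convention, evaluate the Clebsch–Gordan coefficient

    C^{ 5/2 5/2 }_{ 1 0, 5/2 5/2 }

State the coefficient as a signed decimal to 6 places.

triangle: 1!*1!*4!/7! = 24/5040
(j±m)!: 1!*1!*5!*0!*5!*0! = 14400
prefactor² = (2J+1)*Δ*N² = 2880/7
  k=1: −1/(1!*0!*0!*4!*1!*0!) = -1/24
Σ = -1/24  ⇒  CG² = 2880/7*(-1/24)² = 5/7
CG = −√(5/7) = -0.845154

−√(5/7) ≈ -0.845154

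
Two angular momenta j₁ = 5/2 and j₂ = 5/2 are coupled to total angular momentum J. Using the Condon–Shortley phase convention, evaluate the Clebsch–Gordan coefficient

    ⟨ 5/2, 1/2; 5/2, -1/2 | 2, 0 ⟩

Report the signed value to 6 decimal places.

triangle: 3!×2!×2!/8! = 24/40320
(j±m)!: 3!×2!×2!×3!×2!×2! = 576
prefactor² = (2J+1)×Δ×N² = 12/7
  k=0: +1/(0!×3!×2!×2!×0!×0!) = 1/24
  k=1: −1/(1!×2!×1!×1!×1!×1!) = -1/2
  k=2: +1/(2!×1!×0!×0!×2!×2!) = 1/8
Σ = -1/3  ⇒  CG² = 12/7×(-1/3)² = 4/21
CG = −√(4/21) = -0.436436

-0.436436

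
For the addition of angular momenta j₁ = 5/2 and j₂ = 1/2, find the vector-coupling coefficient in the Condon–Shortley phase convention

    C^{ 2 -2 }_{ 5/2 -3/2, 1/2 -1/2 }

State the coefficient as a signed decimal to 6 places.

+0.408248  (= +√(1/6))

triangle: 1!·4!·0!/6! = 24/720
(j±m)!: 1!·4!·0!·1!·0!·4! = 576
prefactor² = (2J+1)·Δ·N² = 96
  k=0: +1/(0!·1!·4!·0!·0!·0!) = 1/24
Σ = 1/24  ⇒  CG² = 96·1/24² = 1/6
CG = +√(1/6) = +0.408248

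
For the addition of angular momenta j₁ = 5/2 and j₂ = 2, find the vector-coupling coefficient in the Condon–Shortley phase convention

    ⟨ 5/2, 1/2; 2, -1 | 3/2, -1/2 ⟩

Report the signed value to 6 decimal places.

triangle: 3!*2!*1!/7! = 12/5040
(j±m)!: 3!*2!*1!*3!*1!*2! = 144
prefactor² = (2J+1)*Δ*N² = 48/35
  k=0: +1/(0!*3!*2!*1!*0!*0!) = 1/12
  k=1: −1/(1!*2!*1!*0!*1!*1!) = -1/2
Σ = -5/12  ⇒  CG² = 48/35*(-5/12)² = 5/21
CG = −√(5/21) = -0.487950

−√(5/21) = -0.487950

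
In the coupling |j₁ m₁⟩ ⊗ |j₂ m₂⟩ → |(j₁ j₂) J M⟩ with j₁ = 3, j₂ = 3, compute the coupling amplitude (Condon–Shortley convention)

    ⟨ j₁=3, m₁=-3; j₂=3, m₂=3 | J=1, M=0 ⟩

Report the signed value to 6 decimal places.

-0.566947  (= −√(9/28))

triangle: 5!·1!·1!/8! = 120/40320
(j±m)!: 0!·6!·6!·0!·1!·1! = 518400
prefactor² = (2J+1)·Δ·N² = 32400/7
  k=5: −1/(5!·0!·1!·1!·0!·0!) = -1/120
Σ = -1/120  ⇒  CG² = 32400/7·(-1/120)² = 9/28
CG = −√(9/28) = -0.566947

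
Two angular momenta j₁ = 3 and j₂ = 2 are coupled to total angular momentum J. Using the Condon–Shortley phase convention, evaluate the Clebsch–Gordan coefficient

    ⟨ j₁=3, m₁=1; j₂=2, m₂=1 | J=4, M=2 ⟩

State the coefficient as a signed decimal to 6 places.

√[9·1!5!3!/10! · 4!2!3!1!6!2!] = √(5184/7)
  +(−1)^0/∏(0,1,2,3,3,0)! = 1/72  (running 1/72)
  +(−1)^1/∏(1,0,1,2,4,1)! = -1/48  (running -1/144)
⟨..|..⟩ = √(5184/7)·(-1/144) = -0.188982

-0.188982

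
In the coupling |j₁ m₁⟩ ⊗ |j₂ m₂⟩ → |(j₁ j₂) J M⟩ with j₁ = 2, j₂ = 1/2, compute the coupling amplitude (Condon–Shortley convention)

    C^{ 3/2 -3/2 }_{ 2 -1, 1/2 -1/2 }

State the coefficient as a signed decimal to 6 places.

+√(1/5) = +0.447214

triangle: 1!×3!×0!/5! = 6/120
(j±m)!: 1!×3!×0!×1!×0!×3! = 36
prefactor² = (2J+1)×Δ×N² = 36/5
  k=0: +1/(0!×1!×3!×0!×0!×0!) = 1/6
Σ = 1/6  ⇒  CG² = 36/5×1/6² = 1/5
CG = +√(1/5) = +0.447214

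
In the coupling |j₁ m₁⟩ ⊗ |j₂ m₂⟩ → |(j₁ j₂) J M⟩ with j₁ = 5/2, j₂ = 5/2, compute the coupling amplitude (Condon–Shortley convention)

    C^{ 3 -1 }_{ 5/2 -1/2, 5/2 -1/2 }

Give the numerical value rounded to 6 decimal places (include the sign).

−√(4/15) ≈ -0.516398

triangle: 2!·3!·3!/9! = 72/362880
(j±m)!: 2!·3!·2!·3!·2!·4! = 6912
prefactor² = (2J+1)·Δ·N² = 48/5
  k=0: +1/(0!·2!·3!·2!·0!·1!) = 1/24
  k=1: −1/(1!·1!·2!·1!·1!·2!) = -1/4
  k=2: +1/(2!·0!·1!·0!·2!·3!) = 1/24
Σ = -1/6  ⇒  CG² = 48/5·(-1/6)² = 4/15
CG = −√(4/15) = -0.516398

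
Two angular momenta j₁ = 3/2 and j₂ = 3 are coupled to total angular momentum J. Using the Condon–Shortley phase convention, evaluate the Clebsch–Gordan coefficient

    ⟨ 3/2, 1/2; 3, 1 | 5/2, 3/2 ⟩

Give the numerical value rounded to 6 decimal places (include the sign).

-0.591608  (= −√(7/20))

j₁+j₂−J=2  J+j₁−j₂=1  J−j₁+j₂=4  j₁+j₂+J+1=8
(j₁±m₁, j₂±m₂, J±M) = (2,1,4,2,4,1)
P² = 576/35
sum k=0..1:
  [0] +1/48 = 1/48
  [1] −1/6 = -1/6
S = -7/48
C² = P²·S² = 7/20 ; C = -0.591608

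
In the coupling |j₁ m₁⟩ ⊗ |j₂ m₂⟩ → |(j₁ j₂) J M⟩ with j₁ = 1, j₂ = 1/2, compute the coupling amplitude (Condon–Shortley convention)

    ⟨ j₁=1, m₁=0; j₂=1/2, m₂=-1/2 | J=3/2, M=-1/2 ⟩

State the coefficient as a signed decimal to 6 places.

triangle: 0!×2!×1!/4! = 2/24
(j±m)!: 1!×1!×0!×1!×1!×2! = 2
prefactor² = (2J+1)×Δ×N² = 2/3
  k=0: +1/(0!×0!×1!×0!×1!×1!) = 1
Σ = 1  ⇒  CG² = 2/3×1² = 2/3
CG = +√(2/3) = +0.816497

+√(2/3) ≈ +0.816497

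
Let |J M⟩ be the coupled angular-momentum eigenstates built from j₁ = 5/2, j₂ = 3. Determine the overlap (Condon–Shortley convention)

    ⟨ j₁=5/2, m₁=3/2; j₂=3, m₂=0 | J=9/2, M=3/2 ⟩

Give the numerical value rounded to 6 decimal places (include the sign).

√[10·1!4!5!/11! · 4!1!3!3!6!3!] = √(207360/77)
  +(−1)^0/∏(0,1,1,3,3,2)! = 1/72  (running 1/72)
  +(−1)^1/∏(1,0,0,2,4,3)! = -1/288  (running 1/96)
⟨..|..⟩ = √(207360/77)·(1/96) = +0.540562

+0.540562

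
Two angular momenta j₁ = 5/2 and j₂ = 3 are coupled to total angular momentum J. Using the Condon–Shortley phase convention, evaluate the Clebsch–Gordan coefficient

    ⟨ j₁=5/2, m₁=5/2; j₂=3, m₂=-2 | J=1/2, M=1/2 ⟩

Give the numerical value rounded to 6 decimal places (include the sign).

j₁+j₂−J=5  J+j₁−j₂=0  J−j₁+j₂=1  j₁+j₂+J+1=7
(j₁±m₁, j₂±m₂, J±M) = (5,0,1,5,1,0)
P² = 4800/7
sum k=0..0:
  [0] +1/120 = 1/120
S = 1/120
C² = P²·S² = 1/21 ; C = +0.218218

+√(1/21) ≈ +0.218218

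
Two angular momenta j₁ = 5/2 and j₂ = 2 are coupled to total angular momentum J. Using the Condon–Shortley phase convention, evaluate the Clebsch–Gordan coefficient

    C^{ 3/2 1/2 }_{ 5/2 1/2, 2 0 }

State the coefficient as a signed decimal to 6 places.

j₁+j₂−J=3  J+j₁−j₂=2  J−j₁+j₂=1  j₁+j₂+J+1=7
(j₁±m₁, j₂±m₂, J±M) = (3,2,2,2,2,1)
P² = 32/35
sum k=1..2:
  [1] −1/2 = -1/2
  [2] +1/4 = 1/4
S = -1/4
C² = P²·S² = 2/35 ; C = -0.239046

-0.239046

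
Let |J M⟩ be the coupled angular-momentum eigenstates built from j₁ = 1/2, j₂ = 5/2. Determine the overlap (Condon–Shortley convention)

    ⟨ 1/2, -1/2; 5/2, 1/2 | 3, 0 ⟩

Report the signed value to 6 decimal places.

+√(1/2) ≈ +0.707107

triangle: 0!*1!*5!/7! = 120/5040
(j±m)!: 0!*1!*3!*2!*3!*3! = 432
prefactor² = (2J+1)*Δ*N² = 72
  k=0: +1/(0!*0!*1!*3!*0!*2!) = 1/12
Σ = 1/12  ⇒  CG² = 72*1/12² = 1/2
CG = +√(1/2) = +0.707107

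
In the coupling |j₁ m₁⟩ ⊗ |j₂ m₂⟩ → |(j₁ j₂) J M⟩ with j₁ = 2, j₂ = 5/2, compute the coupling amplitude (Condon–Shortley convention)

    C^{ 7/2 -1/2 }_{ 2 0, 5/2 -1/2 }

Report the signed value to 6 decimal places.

+0.195180

√[8·1!3!4!/9! · 2!2!2!3!3!4!] = √(768/35)
  +(−1)^0/∏(0,1,2,2,1,2)! = 1/8  (running 1/8)
  +(−1)^1/∏(1,0,1,1,2,3)! = -1/12  (running 1/24)
⟨..|..⟩ = √(768/35)·(1/24) = +0.195180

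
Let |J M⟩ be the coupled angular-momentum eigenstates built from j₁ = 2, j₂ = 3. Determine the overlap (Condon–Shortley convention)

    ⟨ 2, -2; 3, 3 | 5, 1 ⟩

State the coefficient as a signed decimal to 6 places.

√[11·0!4!6!/11! · 0!4!6!0!6!4!] = √(9953280/7)
  +(−1)^0/∏(0,0,4,6,0,0)! = 1/17280  (running 1/17280)
⟨..|..⟩ = √(9953280/7)·(1/17280) = +0.069007

+√(1/210) ≈ +0.069007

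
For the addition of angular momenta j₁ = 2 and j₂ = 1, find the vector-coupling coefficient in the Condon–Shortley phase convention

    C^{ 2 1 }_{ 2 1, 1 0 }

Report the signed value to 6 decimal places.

triangle: 1!×3!×1!/6! = 6/720
(j±m)!: 3!×1!×1!×1!×3!×1! = 36
prefactor² = (2J+1)×Δ×N² = 3/2
  k=0: +1/(0!×1!×1!×1!×2!×0!) = 1/2
  k=1: −1/(1!×0!×0!×0!×3!×1!) = -1/6
Σ = 1/3  ⇒  CG² = 3/2×1/3² = 1/6
CG = +√(1/6) = +0.408248

+0.408248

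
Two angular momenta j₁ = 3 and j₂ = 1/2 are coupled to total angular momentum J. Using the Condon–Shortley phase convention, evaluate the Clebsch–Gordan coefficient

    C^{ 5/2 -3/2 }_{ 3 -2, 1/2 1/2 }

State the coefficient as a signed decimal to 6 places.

−√(5/7) = -0.845154

√[6·1!5!0!/7! · 1!5!1!0!1!4!] = √(2880/7)
  +(−1)^1/∏(1,0,4,0,1,0)! = -1/24  (running -1/24)
⟨..|..⟩ = √(2880/7)·(-1/24) = -0.845154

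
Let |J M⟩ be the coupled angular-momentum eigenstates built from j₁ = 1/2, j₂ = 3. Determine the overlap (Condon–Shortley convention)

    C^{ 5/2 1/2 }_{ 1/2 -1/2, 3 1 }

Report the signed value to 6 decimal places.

-0.755929  (= −√(4/7))

√[6·1!0!5!/7! · 0!1!4!2!3!2!] = √(576/7)
  +(−1)^1/∏(1,0,0,3,0,2)! = -1/12  (running -1/12)
⟨..|..⟩ = √(576/7)·(-1/12) = -0.755929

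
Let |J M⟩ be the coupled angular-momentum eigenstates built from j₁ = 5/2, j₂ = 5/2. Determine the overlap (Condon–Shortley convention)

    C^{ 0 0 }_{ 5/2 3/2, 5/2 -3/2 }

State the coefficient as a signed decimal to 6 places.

j₁+j₂−J=5  J+j₁−j₂=0  J−j₁+j₂=0  j₁+j₂+J+1=6
(j₁±m₁, j₂±m₂, J±M) = (4,1,1,4,0,0)
P² = 96
sum k=1..1:
  [1] −1/24 = -1/24
S = -1/24
C² = P²·S² = 1/6 ; C = -0.408248

−√(1/6) ≈ -0.408248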